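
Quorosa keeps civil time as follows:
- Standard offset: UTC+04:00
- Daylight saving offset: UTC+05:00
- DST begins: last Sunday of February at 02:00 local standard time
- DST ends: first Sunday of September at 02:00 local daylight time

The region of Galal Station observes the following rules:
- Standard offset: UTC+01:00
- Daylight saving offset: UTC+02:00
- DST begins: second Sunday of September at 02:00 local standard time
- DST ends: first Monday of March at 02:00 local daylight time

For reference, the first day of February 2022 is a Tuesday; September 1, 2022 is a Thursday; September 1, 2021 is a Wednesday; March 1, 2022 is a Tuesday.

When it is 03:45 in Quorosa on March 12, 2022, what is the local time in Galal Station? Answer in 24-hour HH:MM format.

1 February 2022 is a Tuesday, so Sundays fall on 6, 13, 20, 27; the last is February 27.
1 September 2022 is a Thursday, so the first Sunday is September 4.
March 12, 2022 lies within the daylight-saving period (27 February – 4 September), so Quorosa is on daylight time, UTC+05:00.
03:45 Quorosa − 5h = 22:45 UTC (rolling into the previous day, 11 March 2022).
1 September 2021 is a Wednesday, so the first Sunday is September 5 and the second is September 12.
1 March 2022 is a Tuesday, so the first Monday is March 7.
At the standard offset (UTC+01:00), 22:45 UTC + 1h = 23:45 Galal Station standard time.
The standard-time date in Galal Station, March 11, 2022, does not fall between 12 September 2021 and 7 March 2022, so daylight saving is not in effect and Galal Station is at UTC+01:00.
22:45 UTC + 1h = 23:45 Galal Station.

23:45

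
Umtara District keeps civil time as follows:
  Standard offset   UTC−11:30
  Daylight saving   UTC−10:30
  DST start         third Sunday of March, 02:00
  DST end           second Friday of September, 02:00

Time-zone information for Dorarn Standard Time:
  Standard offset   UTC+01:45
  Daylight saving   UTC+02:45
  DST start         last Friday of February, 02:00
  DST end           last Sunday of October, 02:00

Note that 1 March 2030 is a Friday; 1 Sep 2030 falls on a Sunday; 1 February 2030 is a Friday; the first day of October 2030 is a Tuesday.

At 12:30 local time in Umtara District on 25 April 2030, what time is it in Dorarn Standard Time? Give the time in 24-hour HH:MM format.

01:45

1 March 2030 is a Friday, so the first Sunday is March 3 and the third is March 17.
1 September 2030 is a Sunday, so the first Friday is September 6 and the second is September 13.
25 April 2030 falls between 17 March and 13 September, so daylight saving is in effect and Umtara District is at UTC−10:30.
12:30 Umtara District + 10h30m = 23:00 UTC.
1 February 2030 is a Friday, so Fridays fall on 1, 8, 15, 22; the last is February 22.
1 October 2030 is a Tuesday, so Sundays fall on 6, 13, 20, 27; the last is October 27.
At the standard offset (UTC+01:45), 23:00 UTC + 1h45m = 00:45 Dorarn Standard Time standard time (rolling into the next day, 26 April 2030).
The standard-time date in Dorarn Standard Time, 26 April 2030, falls between 22 February and 27 October, so daylight saving is in effect and Dorarn Standard Time is at UTC+02:45.
23:00 UTC + 2h45m = 01:45 Dorarn Standard Time (rolling into the next day, 26 April 2030).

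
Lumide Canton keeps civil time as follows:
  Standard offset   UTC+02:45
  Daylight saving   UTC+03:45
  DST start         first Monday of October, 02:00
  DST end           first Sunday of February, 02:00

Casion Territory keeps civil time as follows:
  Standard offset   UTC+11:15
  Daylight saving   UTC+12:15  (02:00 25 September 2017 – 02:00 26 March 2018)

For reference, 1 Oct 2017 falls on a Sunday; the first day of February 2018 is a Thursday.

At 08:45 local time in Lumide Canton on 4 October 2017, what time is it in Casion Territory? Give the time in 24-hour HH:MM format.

17:15

1 October 2017 is a Sunday, so the first Monday is October 2.
1 February 2018 is a Thursday, so the first Sunday is February 4.
Daylight saving runs 2 October 2017 – 4 February 2018; 4 October 2017 is inside that window, so Lumide Canton is at UTC+03:45.
08:45 Lumide Canton − 3h45m = 05:00 UTC.
At the standard offset (UTC+11:15), 05:00 UTC + 11h15m = 16:15 Casion Territory standard time.
The standard-time date in Casion Territory, 4 October 2017, lies within the daylight-saving period (25 September 2017 – 26 March 2018), so Casion Territory is on daylight time, UTC+12:15.
05:00 UTC + 12h15m = 17:15 Casion Territory.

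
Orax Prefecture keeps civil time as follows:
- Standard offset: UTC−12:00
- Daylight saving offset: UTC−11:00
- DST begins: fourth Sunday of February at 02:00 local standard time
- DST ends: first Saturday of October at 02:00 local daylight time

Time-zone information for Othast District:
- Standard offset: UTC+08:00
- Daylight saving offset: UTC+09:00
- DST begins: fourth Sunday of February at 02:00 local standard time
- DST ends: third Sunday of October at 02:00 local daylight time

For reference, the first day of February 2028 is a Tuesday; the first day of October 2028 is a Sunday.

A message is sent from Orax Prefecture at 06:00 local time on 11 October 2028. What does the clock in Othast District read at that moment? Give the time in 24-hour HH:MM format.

03:00

1 February 2028 is a Tuesday, so the first Sunday is February 6 and the fourth is February 27.
1 October 2028 is a Sunday, so the first Saturday is October 7.
11 October 2028 does not fall between 27 February and 7 October, so daylight saving is not in effect and Orax Prefecture is at UTC−12:00.
06:00 Orax Prefecture + 12h = 18:00 UTC.
1 February 2028 is a Tuesday, so the first Sunday is February 6 and the fourth is February 27.
1 October 2028 is a Sunday, so the first Sunday is October 1 and the third is October 15.
At the standard offset (UTC+08:00), 18:00 UTC + 8h = 02:00 Othast District standard time (rolling into the next day, 12 October 2028).
Daylight saving runs 27 February – 15 October; the standard-time date in Othast District, 12 October 2028, is inside that window, so Othast District is at UTC+09:00.
18:00 UTC + 9h = 03:00 Othast District (rolling into the next day, 12 October 2028).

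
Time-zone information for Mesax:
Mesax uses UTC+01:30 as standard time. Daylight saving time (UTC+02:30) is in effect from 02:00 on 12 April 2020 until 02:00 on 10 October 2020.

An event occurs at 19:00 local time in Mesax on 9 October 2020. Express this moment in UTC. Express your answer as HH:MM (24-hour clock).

16:30

9 October 2020 falls between 12 April and 10 October, so daylight saving is in effect and Mesax is at UTC+02:30.
19:00 local − 2h30m = 16:30 UTC.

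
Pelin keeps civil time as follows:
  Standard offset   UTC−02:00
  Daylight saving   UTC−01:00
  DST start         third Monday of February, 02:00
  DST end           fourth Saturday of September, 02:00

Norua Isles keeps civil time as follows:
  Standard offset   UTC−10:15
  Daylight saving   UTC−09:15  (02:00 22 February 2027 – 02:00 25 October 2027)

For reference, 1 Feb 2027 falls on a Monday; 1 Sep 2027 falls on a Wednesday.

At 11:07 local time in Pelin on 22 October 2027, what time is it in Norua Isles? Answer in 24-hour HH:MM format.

1 February 2027 is a Monday, so the first Monday is February 1 and the third is February 15.
1 September 2027 is a Wednesday, so the first Saturday is September 4 and the fourth is September 25.
22 October 2027 is outside the daylight-saving period (15 February – 25 September), so Pelin is on standard time, UTC−02:00.
11:07 Pelin + 2h = 13:07 UTC.
At the standard offset (UTC−10:15), 13:07 UTC − 10h15m = 02:52 Norua Isles standard time.
The standard-time date in Norua Isles, 22 October 2027, lies within the daylight-saving period (22 February – 25 October), so Norua Isles is on daylight time, UTC−09:15.
13:07 UTC − 9h15m = 03:52 Norua Isles.

03:52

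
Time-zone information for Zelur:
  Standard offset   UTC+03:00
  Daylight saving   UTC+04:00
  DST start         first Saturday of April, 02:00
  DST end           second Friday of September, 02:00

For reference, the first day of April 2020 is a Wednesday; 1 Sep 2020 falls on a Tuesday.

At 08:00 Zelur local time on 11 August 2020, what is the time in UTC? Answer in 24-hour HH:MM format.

04:00

1 April 2020 is a Wednesday, so the first Saturday is April 4.
1 September 2020 is a Tuesday, so the first Friday is September 4 and the second is September 11.
11 August 2020 falls between 4 April and 11 September, so daylight saving is in effect and Zelur is at UTC+04:00.
08:00 local − 4h = 04:00 UTC.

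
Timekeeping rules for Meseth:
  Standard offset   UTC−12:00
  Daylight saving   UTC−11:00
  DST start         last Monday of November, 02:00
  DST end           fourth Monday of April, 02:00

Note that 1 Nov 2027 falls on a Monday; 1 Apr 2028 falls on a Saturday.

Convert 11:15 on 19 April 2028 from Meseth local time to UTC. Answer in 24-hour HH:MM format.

1 November 2027 is a Monday, so Mondays fall on 1, 8, 15, 22, 29; the last is November 29.
1 April 2028 is a Saturday, so the first Monday is April 3 and the fourth is April 24.
Daylight saving runs 29 November 2027 – 24 April 2028; 19 April 2028 is inside that window, so Meseth is at UTC−11:00.
11:15 local + 11h = 22:15 UTC.

22:15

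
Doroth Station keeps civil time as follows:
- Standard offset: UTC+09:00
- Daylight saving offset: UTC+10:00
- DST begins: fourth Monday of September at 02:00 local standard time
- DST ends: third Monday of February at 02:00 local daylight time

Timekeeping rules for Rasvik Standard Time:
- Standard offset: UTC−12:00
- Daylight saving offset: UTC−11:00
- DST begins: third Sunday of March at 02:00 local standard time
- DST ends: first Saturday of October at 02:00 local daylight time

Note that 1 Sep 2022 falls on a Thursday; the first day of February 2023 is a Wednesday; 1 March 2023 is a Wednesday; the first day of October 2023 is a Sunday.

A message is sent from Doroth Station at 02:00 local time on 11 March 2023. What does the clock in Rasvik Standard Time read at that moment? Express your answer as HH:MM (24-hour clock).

1 September 2022 is a Thursday, so the first Monday is September 5 and the fourth is September 26.
1 February 2023 is a Wednesday, so the first Monday is February 6 and the third is February 20.
11 March 2023 is outside the daylight-saving period (26 September 2022 – 20 February 2023), so Doroth Station is on standard time, UTC+09:00.
02:00 Doroth Station − 9h = 17:00 UTC (rolling into the previous day, 10 March 2023).
1 March 2023 is a Wednesday, so the first Sunday is March 5 and the third is March 19.
1 October 2023 is a Sunday, so the first Saturday is October 7.
At the standard offset (UTC−12:00), 17:00 UTC − 12h = 05:00 Rasvik Standard Time standard time.
The standard-time date in Rasvik Standard Time, 10 March 2023, is outside the daylight-saving period (19 March – 7 October), so Rasvik Standard Time is on standard time, UTC−12:00.
17:00 UTC − 12h = 05:00 Rasvik Standard Time.

05:00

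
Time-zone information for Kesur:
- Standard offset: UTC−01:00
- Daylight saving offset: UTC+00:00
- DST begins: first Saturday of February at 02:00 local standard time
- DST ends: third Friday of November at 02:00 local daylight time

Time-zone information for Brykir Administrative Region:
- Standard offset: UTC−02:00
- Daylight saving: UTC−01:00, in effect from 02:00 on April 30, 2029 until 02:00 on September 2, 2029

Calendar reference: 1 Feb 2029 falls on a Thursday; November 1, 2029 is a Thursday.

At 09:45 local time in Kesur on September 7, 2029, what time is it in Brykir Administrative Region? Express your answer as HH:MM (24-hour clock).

07:45

1 February 2029 is a Thursday, so the first Saturday is February 3.
1 November 2029 is a Thursday, so the first Friday is November 2 and the third is November 16.
Daylight saving runs 3 February – 16 November; September 7, 2029 is inside that window, so Kesur is at UTC+00:00.
09:45 Kesur − 0h = 09:45 UTC.
At the standard offset (UTC−02:00), 09:45 UTC − 2h = 07:45 Brykir Administrative Region standard time.
Daylight saving runs 30 April – 2 September; the standard-time date in Brykir Administrative Region, September 7, 2029, is outside that window, so Brykir Administrative Region is on standard time at UTC−02:00.
09:45 UTC − 2h = 07:45 Brykir Administrative Region.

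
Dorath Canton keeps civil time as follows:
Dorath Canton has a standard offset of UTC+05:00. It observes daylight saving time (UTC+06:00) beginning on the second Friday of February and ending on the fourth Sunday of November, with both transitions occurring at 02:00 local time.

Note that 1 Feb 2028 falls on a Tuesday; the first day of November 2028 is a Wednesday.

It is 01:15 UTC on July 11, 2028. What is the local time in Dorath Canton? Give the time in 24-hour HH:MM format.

07:15

1 February 2028 is a Tuesday, so the first Friday is February 4 and the second is February 11.
1 November 2028 is a Wednesday, so the first Sunday is November 5 and the fourth is November 26.
At the standard offset (UTC+05:00), 01:15 UTC + 5h = 06:15 Dorath Canton standard time.
The standard-time date in Dorath Canton, July 11, 2028, lies within the daylight-saving period (11 February – 26 November), so Dorath Canton is on daylight time, UTC+06:00.
01:15 UTC + 6h = 07:15 local.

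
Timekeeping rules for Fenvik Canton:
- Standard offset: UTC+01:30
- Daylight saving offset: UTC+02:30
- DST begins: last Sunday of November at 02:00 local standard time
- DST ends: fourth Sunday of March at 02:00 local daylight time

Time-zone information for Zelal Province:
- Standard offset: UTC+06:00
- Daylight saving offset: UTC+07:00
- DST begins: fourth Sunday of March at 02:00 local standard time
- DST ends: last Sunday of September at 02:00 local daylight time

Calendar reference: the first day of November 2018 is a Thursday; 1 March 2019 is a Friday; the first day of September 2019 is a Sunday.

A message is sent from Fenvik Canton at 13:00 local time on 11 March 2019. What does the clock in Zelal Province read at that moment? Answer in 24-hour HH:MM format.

1 November 2018 is a Thursday, so Sundays fall on 4, 11, 18, 25; the last is November 25.
1 March 2019 is a Friday, so the first Sunday is March 3 and the fourth is March 24.
11 March 2019 falls between 25 November 2018 and 24 March 2019, so daylight saving is in effect and Fenvik Canton is at UTC+02:30.
13:00 Fenvik Canton − 2h30m = 10:30 UTC.
1 March 2019 is a Friday, so the first Sunday is March 3 and the fourth is March 24.
1 September 2019 is a Sunday, so Sundays fall on 1, 8, 15, 22, 29; the last is September 29.
At the standard offset (UTC+06:00), 10:30 UTC + 6h = 16:30 Zelal Province standard time.
Daylight saving runs 24 March – 29 September; the standard-time date in Zelal Province, 11 March 2019, is outside that window, so Zelal Province is on standard time at UTC+06:00.
10:30 UTC + 6h = 16:30 Zelal Province.

16:30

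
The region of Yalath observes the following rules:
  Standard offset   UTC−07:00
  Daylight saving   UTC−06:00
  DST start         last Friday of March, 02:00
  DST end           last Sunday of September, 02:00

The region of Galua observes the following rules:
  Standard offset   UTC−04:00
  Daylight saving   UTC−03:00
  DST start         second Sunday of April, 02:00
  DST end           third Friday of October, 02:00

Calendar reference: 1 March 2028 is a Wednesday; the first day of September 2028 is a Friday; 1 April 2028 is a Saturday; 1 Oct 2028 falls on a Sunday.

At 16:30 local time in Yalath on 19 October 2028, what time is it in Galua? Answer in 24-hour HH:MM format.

20:30

1 March 2028 is a Wednesday, so Fridays fall on 3, 10, 17, 24, 31; the last is March 31.
1 September 2028 is a Friday, so Sundays fall on 3, 10, 17, 24; the last is September 24.
Daylight saving runs 31 March – 24 September; 19 October 2028 is outside that window, so Yalath is on standard time at UTC−07:00.
16:30 Yalath + 7h = 23:30 UTC.
1 April 2028 is a Saturday, so the first Sunday is April 2 and the second is April 9.
1 October 2028 is a Sunday, so the first Friday is October 6 and the third is October 20.
At the standard offset (UTC−04:00), 23:30 UTC − 4h = 19:30 Galua standard time.
Daylight saving runs 9 April – 20 October; the standard-time date in Galua, 19 October 2028, is inside that window, so Galua is at UTC−03:00.
23:30 UTC − 3h = 20:30 Galua.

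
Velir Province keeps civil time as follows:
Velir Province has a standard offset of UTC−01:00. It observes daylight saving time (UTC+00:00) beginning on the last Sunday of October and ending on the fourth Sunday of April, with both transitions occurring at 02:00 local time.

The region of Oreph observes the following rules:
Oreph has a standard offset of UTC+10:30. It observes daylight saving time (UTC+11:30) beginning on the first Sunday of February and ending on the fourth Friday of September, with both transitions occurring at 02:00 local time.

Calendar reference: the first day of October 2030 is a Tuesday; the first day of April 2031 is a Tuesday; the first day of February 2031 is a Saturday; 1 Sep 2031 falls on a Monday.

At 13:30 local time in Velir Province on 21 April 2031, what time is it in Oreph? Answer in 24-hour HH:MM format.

01:00

1 October 2030 is a Tuesday, so Sundays fall on 6, 13, 20, 27; the last is October 27.
1 April 2031 is a Tuesday, so the first Sunday is April 6 and the fourth is April 27.
Daylight saving runs 27 October 2030 – 27 April 2031; 21 April 2031 is inside that window, so Velir Province is at UTC+00:00.
13:30 Velir Province − 0h = 13:30 UTC.
1 February 2031 is a Saturday, so the first Sunday is February 2.
1 September 2031 is a Monday, so the first Friday is September 5 and the fourth is September 26.
At the standard offset (UTC+10:30), 13:30 UTC + 10h30m = 00:00 Oreph standard time (rolling into the next day, 22 April 2031).
Daylight saving runs 2 February – 26 September; the standard-time date in Oreph, 22 April 2031, is inside that window, so Oreph is at UTC+11:30.
13:30 UTC + 11h30m = 01:00 Oreph (rolling into the next day, 22 April 2031).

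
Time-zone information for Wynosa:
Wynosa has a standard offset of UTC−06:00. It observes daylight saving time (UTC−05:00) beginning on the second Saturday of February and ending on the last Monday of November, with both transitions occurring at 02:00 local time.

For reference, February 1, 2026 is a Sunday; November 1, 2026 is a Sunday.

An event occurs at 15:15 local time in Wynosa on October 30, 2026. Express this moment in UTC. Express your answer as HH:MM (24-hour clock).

20:15

1 February 2026 is a Sunday, so the first Saturday is February 7 and the second is February 14.
1 November 2026 is a Sunday, so Mondays fall on 2, 9, 16, 23, 30; the last is November 30.
Daylight saving runs 14 February – 30 November; October 30, 2026 is inside that window, so Wynosa is at UTC−05:00.
15:15 local + 5h = 20:15 UTC.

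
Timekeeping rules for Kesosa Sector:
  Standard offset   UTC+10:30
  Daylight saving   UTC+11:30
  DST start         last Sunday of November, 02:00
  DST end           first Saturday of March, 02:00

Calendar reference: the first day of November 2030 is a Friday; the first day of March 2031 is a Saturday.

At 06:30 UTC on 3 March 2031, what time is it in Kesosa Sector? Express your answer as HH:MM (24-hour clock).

17:00

1 November 2030 is a Friday, so Sundays fall on 3, 10, 17, 24; the last is November 24.
1 March 2031 is a Saturday, so the first Saturday is March 1.
At the standard offset (UTC+10:30), 06:30 UTC + 10h30m = 17:00 Kesosa Sector standard time.
The standard-time date in Kesosa Sector, 3 March 2031, does not fall between 24 November 2030 and 1 March 2031, so daylight saving is not in effect and Kesosa Sector is at UTC+10:30.
06:30 UTC + 10h30m = 17:00 local.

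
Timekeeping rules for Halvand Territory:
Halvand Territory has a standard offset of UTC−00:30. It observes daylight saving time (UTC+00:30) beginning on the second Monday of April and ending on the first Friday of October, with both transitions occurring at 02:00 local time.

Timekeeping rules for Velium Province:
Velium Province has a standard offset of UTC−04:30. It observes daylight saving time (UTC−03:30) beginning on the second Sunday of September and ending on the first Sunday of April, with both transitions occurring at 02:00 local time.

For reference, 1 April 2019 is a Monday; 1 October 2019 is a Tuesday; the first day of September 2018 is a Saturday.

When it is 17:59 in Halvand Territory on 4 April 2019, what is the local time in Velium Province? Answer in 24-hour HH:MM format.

1 April 2019 is a Monday, so the first Monday is April 1 and the second is April 8.
1 October 2019 is a Tuesday, so the first Friday is October 4.
4 April 2019 does not fall between 8 April and 4 October, so daylight saving is not in effect and Halvand Territory is at UTC−00:30.
17:59 Halvand Territory + 0h30m = 18:29 UTC.
1 September 2018 is a Saturday, so the first Sunday is September 2 and the second is September 9.
1 April 2019 is a Monday, so the first Sunday is April 7.
At the standard offset (UTC−04:30), 18:29 UTC − 4h30m = 13:59 Velium Province standard time.
The standard-time date in Velium Province, 4 April 2019, falls between 9 September 2018 and 7 April 2019, so daylight saving is in effect and Velium Province is at UTC−03:30.
18:29 UTC − 3h30m = 14:59 Velium Province.

14:59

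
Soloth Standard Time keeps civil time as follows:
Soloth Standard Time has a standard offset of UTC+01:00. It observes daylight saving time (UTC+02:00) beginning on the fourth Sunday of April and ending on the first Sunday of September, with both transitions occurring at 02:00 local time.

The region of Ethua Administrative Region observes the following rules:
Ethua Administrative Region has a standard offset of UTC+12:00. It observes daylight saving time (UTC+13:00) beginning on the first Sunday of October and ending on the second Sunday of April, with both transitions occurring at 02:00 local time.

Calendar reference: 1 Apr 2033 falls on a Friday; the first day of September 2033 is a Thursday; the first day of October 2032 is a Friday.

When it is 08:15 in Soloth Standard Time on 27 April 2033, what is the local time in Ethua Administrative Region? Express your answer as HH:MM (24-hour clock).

1 April 2033 is a Friday, so the first Sunday is April 3 and the fourth is April 24.
1 September 2033 is a Thursday, so the first Sunday is September 4.
27 April 2033 lies within the daylight-saving period (24 April – 4 September), so Soloth Standard Time is on daylight time, UTC+02:00.
08:15 Soloth Standard Time − 2h = 06:15 UTC.
1 October 2032 is a Friday, so the first Sunday is October 3.
1 April 2033 is a Friday, so the first Sunday is April 3 and the second is April 10.
At the standard offset (UTC+12:00), 06:15 UTC + 12h = 18:15 Ethua Administrative Region standard time.
The standard-time date in Ethua Administrative Region, 27 April 2033, is outside the daylight-saving period (3 October 2032 – 10 April 2033), so Ethua Administrative Region is on standard time, UTC+12:00.
06:15 UTC + 12h = 18:15 Ethua Administrative Region.

18:15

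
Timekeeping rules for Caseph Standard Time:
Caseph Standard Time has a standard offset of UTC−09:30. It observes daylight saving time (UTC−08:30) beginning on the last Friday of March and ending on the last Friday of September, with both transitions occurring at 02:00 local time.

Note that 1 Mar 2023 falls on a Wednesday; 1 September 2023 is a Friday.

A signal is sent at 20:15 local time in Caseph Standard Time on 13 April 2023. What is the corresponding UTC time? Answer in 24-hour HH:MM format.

1 March 2023 is a Wednesday, so Fridays fall on 3, 10, 17, 24, 31; the last is March 31.
1 September 2023 is a Friday, so Fridays fall on 1, 8, 15, 22, 29; the last is September 29.
13 April 2023 falls between 31 March and 29 September, so daylight saving is in effect and Caseph Standard Time is at UTC−08:30.
20:15 local + 8h30m = 04:45 UTC (rolling into the next day, 14 April 2023).

04:45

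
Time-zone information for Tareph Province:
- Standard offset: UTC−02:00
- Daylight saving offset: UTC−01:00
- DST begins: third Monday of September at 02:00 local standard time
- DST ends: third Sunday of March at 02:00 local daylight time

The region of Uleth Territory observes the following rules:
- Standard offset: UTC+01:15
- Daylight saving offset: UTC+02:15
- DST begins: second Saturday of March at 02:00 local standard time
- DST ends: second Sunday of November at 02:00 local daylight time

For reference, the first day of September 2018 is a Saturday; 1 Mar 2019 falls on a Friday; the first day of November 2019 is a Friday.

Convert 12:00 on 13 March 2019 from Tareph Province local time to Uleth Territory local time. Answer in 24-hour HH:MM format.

1 September 2018 is a Saturday, so the first Monday is September 3 and the third is September 17.
1 March 2019 is a Friday, so the first Sunday is March 3 and the third is March 17.
Daylight saving runs 17 September 2018 – 17 March 2019; 13 March 2019 is inside that window, so Tareph Province is at UTC−01:00.
12:00 Tareph Province + 1h = 13:00 UTC.
1 March 2019 is a Friday, so the first Saturday is March 2 and the second is March 9.
1 November 2019 is a Friday, so the first Sunday is November 3 and the second is November 10.
At the standard offset (UTC+01:15), 13:00 UTC + 1h15m = 14:15 Uleth Territory standard time.
The standard-time date in Uleth Territory, 13 March 2019, lies within the daylight-saving period (9 March – 10 November), so Uleth Territory is on daylight time, UTC+02:15.
13:00 UTC + 2h15m = 15:15 Uleth Territory.

15:15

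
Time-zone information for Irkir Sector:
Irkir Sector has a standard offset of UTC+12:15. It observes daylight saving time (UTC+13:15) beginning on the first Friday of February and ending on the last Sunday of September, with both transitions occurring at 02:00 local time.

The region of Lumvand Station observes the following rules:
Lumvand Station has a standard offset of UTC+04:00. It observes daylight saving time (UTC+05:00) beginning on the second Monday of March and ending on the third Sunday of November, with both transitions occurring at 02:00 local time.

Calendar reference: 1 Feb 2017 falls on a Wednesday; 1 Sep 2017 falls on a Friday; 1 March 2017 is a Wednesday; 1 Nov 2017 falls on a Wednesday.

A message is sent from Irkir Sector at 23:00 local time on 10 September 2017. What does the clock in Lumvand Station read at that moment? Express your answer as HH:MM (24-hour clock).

14:45

1 February 2017 is a Wednesday, so the first Friday is February 3.
1 September 2017 is a Friday, so Sundays fall on 3, 10, 17, 24; the last is September 24.
10 September 2017 falls between 3 February and 24 September, so daylight saving is in effect and Irkir Sector is at UTC+13:15.
23:00 Irkir Sector − 13h15m = 09:45 UTC.
1 March 2017 is a Wednesday, so the first Monday is March 6 and the second is March 13.
1 November 2017 is a Wednesday, so the first Sunday is November 5 and the third is November 19.
At the standard offset (UTC+04:00), 09:45 UTC + 4h = 13:45 Lumvand Station standard time.
The standard-time date in Lumvand Station, 10 September 2017, lies within the daylight-saving period (13 March – 19 November), so Lumvand Station is on daylight time, UTC+05:00.
09:45 UTC + 5h = 14:45 Lumvand Station.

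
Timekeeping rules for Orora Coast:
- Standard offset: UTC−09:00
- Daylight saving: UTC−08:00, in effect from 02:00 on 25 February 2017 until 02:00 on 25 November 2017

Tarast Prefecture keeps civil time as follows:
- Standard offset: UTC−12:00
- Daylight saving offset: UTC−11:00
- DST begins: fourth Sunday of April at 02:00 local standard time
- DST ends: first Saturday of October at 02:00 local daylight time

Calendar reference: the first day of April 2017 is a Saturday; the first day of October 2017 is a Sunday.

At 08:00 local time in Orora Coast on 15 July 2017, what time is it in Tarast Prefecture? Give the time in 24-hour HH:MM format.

05:00

15 July 2017 falls between 25 February and 25 November, so daylight saving is in effect and Orora Coast is at UTC−08:00.
08:00 Orora Coast + 8h = 16:00 UTC.
1 April 2017 is a Saturday, so the first Sunday is April 2 and the fourth is April 23.
1 October 2017 is a Sunday, so the first Saturday is October 7.
At the standard offset (UTC−12:00), 16:00 UTC − 12h = 04:00 Tarast Prefecture standard time.
Daylight saving runs 23 April – 7 October; the standard-time date in Tarast Prefecture, 15 July 2017, is inside that window, so Tarast Prefecture is at UTC−11:00.
16:00 UTC − 11h = 05:00 Tarast Prefecture.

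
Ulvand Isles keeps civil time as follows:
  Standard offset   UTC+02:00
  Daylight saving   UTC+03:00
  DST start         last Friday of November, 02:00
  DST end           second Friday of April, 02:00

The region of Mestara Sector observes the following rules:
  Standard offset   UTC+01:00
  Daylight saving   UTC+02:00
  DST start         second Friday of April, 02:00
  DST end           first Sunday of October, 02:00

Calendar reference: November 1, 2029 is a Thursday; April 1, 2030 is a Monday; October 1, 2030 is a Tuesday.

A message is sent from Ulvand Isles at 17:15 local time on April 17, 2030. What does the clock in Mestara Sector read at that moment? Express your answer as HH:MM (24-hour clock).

1 November 2029 is a Thursday, so Fridays fall on 2, 9, 16, 23, 30; the last is November 30.
1 April 2030 is a Monday, so the first Friday is April 5 and the second is April 12.
Daylight saving runs 30 November 2029 – 12 April 2030; April 17, 2030 is outside that window, so Ulvand Isles is on standard time at UTC+02:00.
17:15 Ulvand Isles − 2h = 15:15 UTC.
1 April 2030 is a Monday, so the first Friday is April 5 and the second is April 12.
1 October 2030 is a Tuesday, so the first Sunday is October 6.
At the standard offset (UTC+01:00), 15:15 UTC + 1h = 16:15 Mestara Sector standard time.
The standard-time date in Mestara Sector, April 17, 2030, lies within the daylight-saving period (12 April – 6 October), so Mestara Sector is on daylight time, UTC+02:00.
15:15 UTC + 2h = 17:15 Mestara Sector.

17:15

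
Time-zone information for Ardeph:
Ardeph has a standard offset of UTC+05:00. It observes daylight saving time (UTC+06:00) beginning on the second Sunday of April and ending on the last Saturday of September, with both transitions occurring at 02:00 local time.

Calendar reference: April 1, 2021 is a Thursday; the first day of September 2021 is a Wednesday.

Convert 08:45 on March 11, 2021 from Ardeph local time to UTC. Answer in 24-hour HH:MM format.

1 April 2021 is a Thursday, so the first Sunday is April 4 and the second is April 11.
1 September 2021 is a Wednesday, so Saturdays fall on 4, 11, 18, 25; the last is September 25.
March 11, 2021 does not fall between 11 April and 25 September, so daylight saving is not in effect and Ardeph is at UTC+05:00.
08:45 local − 5h = 03:45 UTC.

03:45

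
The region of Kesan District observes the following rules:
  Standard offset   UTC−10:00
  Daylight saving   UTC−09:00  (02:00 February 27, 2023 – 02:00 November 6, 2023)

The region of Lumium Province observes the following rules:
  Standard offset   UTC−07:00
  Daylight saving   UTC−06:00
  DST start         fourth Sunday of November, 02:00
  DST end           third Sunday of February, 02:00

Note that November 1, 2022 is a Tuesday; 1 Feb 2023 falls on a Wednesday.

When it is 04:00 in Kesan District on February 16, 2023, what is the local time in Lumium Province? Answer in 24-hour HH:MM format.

08:00

Daylight saving runs 27 February – 6 November; February 16, 2023 is outside that window, so Kesan District is on standard time at UTC−10:00.
04:00 Kesan District + 10h = 14:00 UTC.
1 November 2022 is a Tuesday, so the first Sunday is November 6 and the fourth is November 27.
1 February 2023 is a Wednesday, so the first Sunday is February 5 and the third is February 19.
At the standard offset (UTC−07:00), 14:00 UTC − 7h = 07:00 Lumium Province standard time.
The standard-time date in Lumium Province, February 16, 2023, falls between 27 November 2022 and 19 February 2023, so daylight saving is in effect and Lumium Province is at UTC−06:00.
14:00 UTC − 6h = 08:00 Lumium Province.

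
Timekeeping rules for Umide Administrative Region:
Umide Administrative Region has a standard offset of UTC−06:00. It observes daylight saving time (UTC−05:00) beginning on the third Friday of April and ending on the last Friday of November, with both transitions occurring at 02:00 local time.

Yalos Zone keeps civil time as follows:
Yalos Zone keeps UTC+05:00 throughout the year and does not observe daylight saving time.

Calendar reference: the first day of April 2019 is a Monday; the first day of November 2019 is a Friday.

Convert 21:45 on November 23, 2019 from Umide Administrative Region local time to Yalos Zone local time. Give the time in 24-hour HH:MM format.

07:45

1 April 2019 is a Monday, so the first Friday is April 5 and the third is April 19.
1 November 2019 is a Friday, so Fridays fall on 1, 8, 15, 22, 29; the last is November 29.
Daylight saving runs 19 April – 29 November; November 23, 2019 is inside that window, so Umide Administrative Region is at UTC−05:00.
21:45 Umide Administrative Region + 5h = 02:45 UTC (rolling into the next day, 24 November 2019).
Yalos Zone has no daylight saving, so its offset is UTC+05:00 year-round.
02:45 UTC + 5h = 07:45 Yalos Zone.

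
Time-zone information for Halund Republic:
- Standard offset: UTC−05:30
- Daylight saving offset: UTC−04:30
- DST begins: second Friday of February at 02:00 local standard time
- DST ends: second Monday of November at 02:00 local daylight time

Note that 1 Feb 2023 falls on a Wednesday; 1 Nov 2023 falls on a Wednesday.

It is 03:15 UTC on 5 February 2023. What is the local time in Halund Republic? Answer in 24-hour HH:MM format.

1 February 2023 is a Wednesday, so the first Friday is February 3 and the second is February 10.
1 November 2023 is a Wednesday, so the first Monday is November 6 and the second is November 13.
At the standard offset (UTC−05:30), 03:15 UTC − 5h30m = 21:45 Halund Republic standard time (rolling into the previous day, 4 February 2023).
The standard-time date in Halund Republic, 4 February 2023, does not fall between 10 February and 13 November, so daylight saving is not in effect and Halund Republic is at UTC−05:30.
03:15 UTC − 5h30m = 21:45 local (rolling into the previous day, 4 February 2023).

21:45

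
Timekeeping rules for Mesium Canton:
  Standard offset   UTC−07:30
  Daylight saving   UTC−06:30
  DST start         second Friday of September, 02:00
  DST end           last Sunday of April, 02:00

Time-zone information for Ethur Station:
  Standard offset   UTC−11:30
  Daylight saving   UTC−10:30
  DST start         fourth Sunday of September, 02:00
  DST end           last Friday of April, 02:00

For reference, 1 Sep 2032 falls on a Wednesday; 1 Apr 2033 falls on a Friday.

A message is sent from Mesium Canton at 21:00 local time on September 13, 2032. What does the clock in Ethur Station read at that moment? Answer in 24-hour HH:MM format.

16:00

1 September 2032 is a Wednesday, so the first Friday is September 3 and the second is September 10.
1 April 2033 is a Friday, so Sundays fall on 3, 10, 17, 24; the last is April 24.
September 13, 2032 lies within the daylight-saving period (10 September 2032 – 24 April 2033), so Mesium Canton is on daylight time, UTC−06:30.
21:00 Mesium Canton + 6h30m = 03:30 UTC (rolling into the next day, 14 September 2032).
1 September 2032 is a Wednesday, so the first Sunday is September 5 and the fourth is September 26.
1 April 2033 is a Friday, so Fridays fall on 1, 8, 15, 22, 29; the last is April 29.
At the standard offset (UTC−11:30), 03:30 UTC − 11h30m = 16:00 Ethur Station standard time (rolling into the previous day, 13 September 2032).
The standard-time date in Ethur Station, September 13, 2032, does not fall between 26 September 2032 and 29 April 2033, so daylight saving is not in effect and Ethur Station is at UTC−11:30.
03:30 UTC − 11h30m = 16:00 Ethur Station (rolling into the previous day, 13 September 2032).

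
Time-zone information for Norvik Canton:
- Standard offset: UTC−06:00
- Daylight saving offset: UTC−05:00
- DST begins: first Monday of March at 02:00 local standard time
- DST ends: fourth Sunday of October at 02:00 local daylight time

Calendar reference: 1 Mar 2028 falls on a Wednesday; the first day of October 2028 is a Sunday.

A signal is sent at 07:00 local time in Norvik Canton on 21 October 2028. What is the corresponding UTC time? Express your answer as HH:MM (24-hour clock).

1 March 2028 is a Wednesday, so the first Monday is March 6.
1 October 2028 is a Sunday, so the first Sunday is October 1 and the fourth is October 22.
21 October 2028 lies within the daylight-saving period (6 March – 22 October), so Norvik Canton is on daylight time, UTC−05:00.
07:00 local + 5h = 12:00 UTC.

12:00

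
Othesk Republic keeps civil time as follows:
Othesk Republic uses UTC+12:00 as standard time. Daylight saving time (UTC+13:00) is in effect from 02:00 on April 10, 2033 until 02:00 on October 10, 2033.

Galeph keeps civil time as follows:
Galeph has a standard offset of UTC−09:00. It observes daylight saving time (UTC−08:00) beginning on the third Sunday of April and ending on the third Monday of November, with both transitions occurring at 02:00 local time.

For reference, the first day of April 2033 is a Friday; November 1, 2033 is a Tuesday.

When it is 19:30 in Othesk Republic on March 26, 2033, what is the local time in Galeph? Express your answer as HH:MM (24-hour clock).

22:30

March 26, 2033 does not fall between 10 April and 10 October, so daylight saving is not in effect and Othesk Republic is at UTC+12:00.
19:30 Othesk Republic − 12h = 07:30 UTC.
1 April 2033 is a Friday, so the first Sunday is April 3 and the third is April 17.
1 November 2033 is a Tuesday, so the first Monday is November 7 and the third is November 21.
At the standard offset (UTC−09:00), 07:30 UTC − 9h = 22:30 Galeph standard time (rolling into the previous day, 25 March 2033).
The standard-time date in Galeph, March 25, 2033, does not fall between 17 April and 21 November, so daylight saving is not in effect and Galeph is at UTC−09:00.
07:30 UTC − 9h = 22:30 Galeph (rolling into the previous day, 25 March 2033).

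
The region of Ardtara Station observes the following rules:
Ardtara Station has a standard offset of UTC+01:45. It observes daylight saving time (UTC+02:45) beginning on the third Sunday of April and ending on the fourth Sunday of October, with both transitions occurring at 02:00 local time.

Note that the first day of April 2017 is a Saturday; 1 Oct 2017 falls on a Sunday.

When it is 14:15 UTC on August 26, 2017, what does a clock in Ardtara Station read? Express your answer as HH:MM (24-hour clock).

17:00

1 April 2017 is a Saturday, so the first Sunday is April 2 and the third is April 16.
1 October 2017 is a Sunday, so the first Sunday is October 1 and the fourth is October 22.
At the standard offset (UTC+01:45), 14:15 UTC + 1h45m = 16:00 Ardtara Station standard time.
Daylight saving runs 16 April – 22 October; the standard-time date in Ardtara Station, August 26, 2017, is inside that window, so Ardtara Station is at UTC+02:45.
14:15 UTC + 2h45m = 17:00 local.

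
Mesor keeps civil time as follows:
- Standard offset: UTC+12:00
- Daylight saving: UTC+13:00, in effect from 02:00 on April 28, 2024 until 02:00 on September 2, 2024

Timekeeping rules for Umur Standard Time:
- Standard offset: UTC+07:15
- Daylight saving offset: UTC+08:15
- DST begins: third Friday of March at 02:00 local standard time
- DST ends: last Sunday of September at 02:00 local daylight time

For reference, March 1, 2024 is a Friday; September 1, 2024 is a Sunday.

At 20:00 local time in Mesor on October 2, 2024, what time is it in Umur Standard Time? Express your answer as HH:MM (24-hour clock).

15:15

Daylight saving runs 28 April – 2 September; October 2, 2024 is outside that window, so Mesor is on standard time at UTC+12:00.
20:00 Mesor − 12h = 08:00 UTC.
1 March 2024 is a Friday, so the first Friday is March 1 and the third is March 15.
1 September 2024 is a Sunday, so Sundays fall on 1, 8, 15, 22, 29; the last is September 29.
At the standard offset (UTC+07:15), 08:00 UTC + 7h15m = 15:15 Umur Standard Time standard time.
The standard-time date in Umur Standard Time, October 2, 2024, is outside the daylight-saving period (15 March – 29 September), so Umur Standard Time is on standard time, UTC+07:15.
08:00 UTC + 7h15m = 15:15 Umur Standard Time.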